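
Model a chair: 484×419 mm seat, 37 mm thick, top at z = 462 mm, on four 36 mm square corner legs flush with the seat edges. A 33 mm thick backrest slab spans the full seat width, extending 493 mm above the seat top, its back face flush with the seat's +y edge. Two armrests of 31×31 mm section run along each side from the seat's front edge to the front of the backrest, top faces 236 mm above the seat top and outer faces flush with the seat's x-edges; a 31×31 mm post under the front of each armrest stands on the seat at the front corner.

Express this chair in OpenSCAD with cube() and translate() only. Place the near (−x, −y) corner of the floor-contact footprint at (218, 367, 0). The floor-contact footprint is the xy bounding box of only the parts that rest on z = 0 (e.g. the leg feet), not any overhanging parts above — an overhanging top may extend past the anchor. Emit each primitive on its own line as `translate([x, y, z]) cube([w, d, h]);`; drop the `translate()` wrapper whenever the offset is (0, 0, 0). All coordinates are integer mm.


translate([218, 367, 425]) cube([484, 419, 37]);
translate([218, 367, 0]) cube([36, 36, 425]);
translate([666, 367, 0]) cube([36, 36, 425]);
translate([218, 750, 0]) cube([36, 36, 425]);
translate([666, 750, 0]) cube([36, 36, 425]);
translate([218, 753, 462]) cube([484, 33, 493]);
translate([218, 367, 667]) cube([31, 386, 31]);
translate([671, 367, 667]) cube([31, 386, 31]);
translate([218, 367, 462]) cube([31, 31, 205]);
translate([671, 367, 462]) cube([31, 31, 205]);


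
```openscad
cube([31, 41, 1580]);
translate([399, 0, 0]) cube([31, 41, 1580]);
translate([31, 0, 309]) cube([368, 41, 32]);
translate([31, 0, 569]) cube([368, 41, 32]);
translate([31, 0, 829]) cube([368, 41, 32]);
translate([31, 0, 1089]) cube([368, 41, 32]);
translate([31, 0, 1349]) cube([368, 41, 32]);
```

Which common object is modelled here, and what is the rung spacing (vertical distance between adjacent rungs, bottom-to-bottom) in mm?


A ladder. The rung spacing is 260 mm.

Two tall 31×41 posts with 5 short bars between them — a ladder. Adjacent rungs sit at z = 309 and z = 569, so the spacing is 569 − 309 = 260 mm.


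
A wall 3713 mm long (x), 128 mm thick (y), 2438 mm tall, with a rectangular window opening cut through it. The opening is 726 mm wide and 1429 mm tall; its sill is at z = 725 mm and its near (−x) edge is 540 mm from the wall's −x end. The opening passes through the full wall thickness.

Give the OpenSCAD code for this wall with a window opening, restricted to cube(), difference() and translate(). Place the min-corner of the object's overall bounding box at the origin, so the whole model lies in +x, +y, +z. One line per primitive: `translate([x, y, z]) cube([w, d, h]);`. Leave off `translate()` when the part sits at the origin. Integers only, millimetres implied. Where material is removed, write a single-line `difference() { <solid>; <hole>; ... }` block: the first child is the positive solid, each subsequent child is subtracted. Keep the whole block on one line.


difference() { cube([3713, 128, 2438]); translate([540, 0, 725]) cube([726, 128, 1429]); }


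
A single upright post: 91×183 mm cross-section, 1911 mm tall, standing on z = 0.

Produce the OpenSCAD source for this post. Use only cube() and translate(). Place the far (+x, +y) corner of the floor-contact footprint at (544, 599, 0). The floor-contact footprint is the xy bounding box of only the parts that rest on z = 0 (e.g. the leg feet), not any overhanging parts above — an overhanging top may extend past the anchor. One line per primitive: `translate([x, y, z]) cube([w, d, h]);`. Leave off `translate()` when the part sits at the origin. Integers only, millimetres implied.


translate([453, 416, 0]) cube([91, 183, 1911]);


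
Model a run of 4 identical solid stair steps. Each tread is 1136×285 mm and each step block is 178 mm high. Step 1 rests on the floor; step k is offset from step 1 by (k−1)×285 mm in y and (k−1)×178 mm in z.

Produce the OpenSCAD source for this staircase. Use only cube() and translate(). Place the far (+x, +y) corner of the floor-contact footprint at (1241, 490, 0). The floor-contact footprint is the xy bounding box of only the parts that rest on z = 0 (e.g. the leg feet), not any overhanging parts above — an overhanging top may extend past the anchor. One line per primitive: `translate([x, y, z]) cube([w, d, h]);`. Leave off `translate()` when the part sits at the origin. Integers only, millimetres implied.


translate([105, 205, 0]) cube([1136, 285, 178]);
translate([105, 490, 178]) cube([1136, 285, 178]);
translate([105, 775, 356]) cube([1136, 285, 178]);
translate([105, 1060, 534]) cube([1136, 285, 178]);


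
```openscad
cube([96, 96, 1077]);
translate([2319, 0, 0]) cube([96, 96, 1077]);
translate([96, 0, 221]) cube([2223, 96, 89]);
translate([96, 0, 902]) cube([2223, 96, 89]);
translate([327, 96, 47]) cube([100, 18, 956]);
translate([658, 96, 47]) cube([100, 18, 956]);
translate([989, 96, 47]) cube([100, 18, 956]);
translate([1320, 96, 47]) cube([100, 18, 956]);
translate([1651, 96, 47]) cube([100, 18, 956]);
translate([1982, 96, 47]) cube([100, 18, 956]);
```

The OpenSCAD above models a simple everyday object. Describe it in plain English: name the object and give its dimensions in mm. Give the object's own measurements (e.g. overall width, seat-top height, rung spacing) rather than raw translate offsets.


A fence section. Two 96×96 mm posts, 1077 mm tall, stand on the floor with a clear span of 2223 mm between their inner faces. Two horizontal rails of 96×89 mm section span the gap between the posts with their undersides at z = 221 mm and z = 902 mm, flush with the posts' −y face. 6 pickets, each 100 mm wide, 18 mm thick and 956 mm tall, are fixed to the +y face of the rails with their bottoms at z = 47 mm, spaced across the span with a 231 mm gap after the −x post and between neighbouring pickets, with 237 mm left before the +x post.


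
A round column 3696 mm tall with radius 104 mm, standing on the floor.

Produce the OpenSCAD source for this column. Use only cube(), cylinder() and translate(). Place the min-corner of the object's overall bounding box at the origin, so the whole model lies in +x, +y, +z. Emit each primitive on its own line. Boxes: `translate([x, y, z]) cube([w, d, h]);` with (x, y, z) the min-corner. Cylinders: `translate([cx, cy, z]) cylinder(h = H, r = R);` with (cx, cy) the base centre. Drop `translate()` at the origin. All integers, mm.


translate([104, 104, 0]) cylinder(h = 3696, r = 104);


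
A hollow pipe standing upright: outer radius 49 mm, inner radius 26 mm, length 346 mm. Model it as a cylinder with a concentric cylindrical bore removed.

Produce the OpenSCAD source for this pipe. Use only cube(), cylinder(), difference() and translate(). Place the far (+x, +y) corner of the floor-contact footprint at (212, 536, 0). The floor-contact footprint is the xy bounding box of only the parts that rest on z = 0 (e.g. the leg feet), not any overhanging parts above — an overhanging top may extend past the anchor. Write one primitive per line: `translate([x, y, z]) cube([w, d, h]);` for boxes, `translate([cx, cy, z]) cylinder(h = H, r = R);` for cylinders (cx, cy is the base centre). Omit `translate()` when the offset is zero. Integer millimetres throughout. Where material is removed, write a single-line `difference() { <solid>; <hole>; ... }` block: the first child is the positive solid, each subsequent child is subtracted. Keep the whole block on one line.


difference() { translate([163, 487, 0]) cylinder(h = 346, r = 49); translate([163, 487, 0]) cylinder(h = 346, r = 26); }


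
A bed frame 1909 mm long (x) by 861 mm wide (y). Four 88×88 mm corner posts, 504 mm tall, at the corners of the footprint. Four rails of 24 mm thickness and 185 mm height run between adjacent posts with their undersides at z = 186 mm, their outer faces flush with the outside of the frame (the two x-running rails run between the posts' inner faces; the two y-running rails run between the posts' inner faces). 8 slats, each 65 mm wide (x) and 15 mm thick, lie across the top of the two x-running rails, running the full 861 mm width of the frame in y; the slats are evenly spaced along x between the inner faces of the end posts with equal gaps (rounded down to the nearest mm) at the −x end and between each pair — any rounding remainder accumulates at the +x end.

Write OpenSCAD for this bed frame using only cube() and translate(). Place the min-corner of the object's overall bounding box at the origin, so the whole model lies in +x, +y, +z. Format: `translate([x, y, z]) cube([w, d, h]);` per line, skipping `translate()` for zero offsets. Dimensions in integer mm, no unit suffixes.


cube([88, 88, 504]);
translate([0, 773, 0]) cube([88, 88, 504]);
translate([1821, 0, 0]) cube([88, 88, 504]);
translate([1821, 773, 0]) cube([88, 88, 504]);
translate([88, 0, 186]) cube([1733, 24, 185]);
translate([88, 837, 186]) cube([1733, 24, 185]);
translate([0, 88, 186]) cube([24, 685, 185]);
translate([1885, 88, 186]) cube([24, 685, 185]);
translate([222, 0, 371]) cube([65, 861, 15]);
translate([421, 0, 371]) cube([65, 861, 15]);
translate([620, 0, 371]) cube([65, 861, 15]);
translate([819, 0, 371]) cube([65, 861, 15]);
translate([1018, 0, 371]) cube([65, 861, 15]);
translate([1217, 0, 371]) cube([65, 861, 15]);
translate([1416, 0, 371]) cube([65, 861, 15]);
translate([1615, 0, 371]) cube([65, 861, 15]);


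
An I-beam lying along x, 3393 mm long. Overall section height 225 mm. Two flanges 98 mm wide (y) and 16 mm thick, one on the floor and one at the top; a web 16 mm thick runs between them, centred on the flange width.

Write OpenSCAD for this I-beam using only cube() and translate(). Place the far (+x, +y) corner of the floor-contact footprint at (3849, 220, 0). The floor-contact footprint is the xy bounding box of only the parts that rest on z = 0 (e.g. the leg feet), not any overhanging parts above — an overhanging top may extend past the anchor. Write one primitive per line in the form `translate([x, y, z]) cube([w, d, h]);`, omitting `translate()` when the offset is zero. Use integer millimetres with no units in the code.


translate([456, 122, 0]) cube([3393, 98, 16]);
translate([456, 163, 16]) cube([3393, 16, 193]);
translate([456, 122, 209]) cube([3393, 98, 16]);


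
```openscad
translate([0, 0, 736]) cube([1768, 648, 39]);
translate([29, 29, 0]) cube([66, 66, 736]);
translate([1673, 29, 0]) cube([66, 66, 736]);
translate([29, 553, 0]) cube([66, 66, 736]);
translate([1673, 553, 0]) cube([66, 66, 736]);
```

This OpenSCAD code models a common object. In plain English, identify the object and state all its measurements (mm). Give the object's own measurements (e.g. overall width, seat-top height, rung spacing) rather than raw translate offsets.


A rectangular dining table. The top is 1768×648×39 mm with its upper surface at z = 775 mm. It stands on four 66×66 mm square legs, each inset 29 mm from the nearest pair of top edges, running from the floor to the underside of the top.


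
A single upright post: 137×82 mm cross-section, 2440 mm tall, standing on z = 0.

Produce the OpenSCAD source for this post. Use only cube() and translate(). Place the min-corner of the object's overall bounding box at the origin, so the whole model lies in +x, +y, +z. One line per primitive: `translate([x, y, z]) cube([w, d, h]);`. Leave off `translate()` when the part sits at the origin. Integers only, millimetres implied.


cube([137, 82, 2440]);


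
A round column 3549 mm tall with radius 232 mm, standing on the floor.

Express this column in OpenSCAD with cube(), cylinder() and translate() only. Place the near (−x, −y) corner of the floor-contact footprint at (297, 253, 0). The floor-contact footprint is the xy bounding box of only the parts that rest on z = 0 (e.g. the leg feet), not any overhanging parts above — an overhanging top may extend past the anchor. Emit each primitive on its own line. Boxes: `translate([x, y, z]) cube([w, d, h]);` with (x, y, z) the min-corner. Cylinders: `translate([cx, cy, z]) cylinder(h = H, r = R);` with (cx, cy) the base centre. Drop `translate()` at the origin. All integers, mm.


translate([529, 485, 0]) cylinder(h = 3549, r = 232);


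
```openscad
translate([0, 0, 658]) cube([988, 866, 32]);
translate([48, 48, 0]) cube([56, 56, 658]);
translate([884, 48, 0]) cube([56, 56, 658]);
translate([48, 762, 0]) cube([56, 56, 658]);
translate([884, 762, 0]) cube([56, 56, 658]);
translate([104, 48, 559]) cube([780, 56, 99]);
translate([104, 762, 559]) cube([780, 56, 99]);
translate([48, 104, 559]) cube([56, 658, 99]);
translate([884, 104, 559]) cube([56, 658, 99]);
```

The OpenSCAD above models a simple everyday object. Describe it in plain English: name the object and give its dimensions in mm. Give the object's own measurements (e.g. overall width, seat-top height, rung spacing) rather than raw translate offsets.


A rectangular dining table. The top is 988×866×32 mm with its upper surface at z = 690 mm. It stands on four 56×56 mm square legs, each inset 48 mm from the nearest pair of top edges, running from the floor to the underside of the top. Four apron rails, 56 mm thick and 99 mm tall, run between adjacent legs with their top edges flush with the underside of the top and their outer faces flush with the legs' outer faces.


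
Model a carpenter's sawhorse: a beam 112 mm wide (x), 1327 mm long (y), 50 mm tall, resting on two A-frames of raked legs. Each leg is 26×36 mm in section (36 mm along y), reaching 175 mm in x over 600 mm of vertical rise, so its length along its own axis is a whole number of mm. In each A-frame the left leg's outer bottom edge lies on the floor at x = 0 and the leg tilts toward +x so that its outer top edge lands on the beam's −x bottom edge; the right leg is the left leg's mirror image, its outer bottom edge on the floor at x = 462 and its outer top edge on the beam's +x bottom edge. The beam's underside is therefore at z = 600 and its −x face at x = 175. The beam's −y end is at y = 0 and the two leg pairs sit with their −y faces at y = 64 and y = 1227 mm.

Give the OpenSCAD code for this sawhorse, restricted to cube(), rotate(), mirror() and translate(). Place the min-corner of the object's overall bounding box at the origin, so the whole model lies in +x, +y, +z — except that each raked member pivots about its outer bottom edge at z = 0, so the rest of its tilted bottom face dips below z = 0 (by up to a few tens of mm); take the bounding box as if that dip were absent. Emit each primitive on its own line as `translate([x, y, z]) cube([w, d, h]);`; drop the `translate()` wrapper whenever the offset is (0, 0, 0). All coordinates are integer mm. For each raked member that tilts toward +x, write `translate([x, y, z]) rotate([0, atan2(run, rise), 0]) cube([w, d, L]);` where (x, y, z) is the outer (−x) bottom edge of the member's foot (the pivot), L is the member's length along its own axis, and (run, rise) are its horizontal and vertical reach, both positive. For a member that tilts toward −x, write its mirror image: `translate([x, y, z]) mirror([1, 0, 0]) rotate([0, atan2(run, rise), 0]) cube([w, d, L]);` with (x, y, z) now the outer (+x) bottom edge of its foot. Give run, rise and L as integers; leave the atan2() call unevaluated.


translate([175, 0, 600]) cube([112, 1327, 50]);
translate([0, 64, 0]) rotate([0, atan2(175, 600), 0]) cube([26, 36, 625]);
translate([462, 64, 0]) mirror([1, 0, 0]) rotate([0, atan2(175, 600), 0]) cube([26, 36, 625]);
translate([0, 1227, 0]) rotate([0, atan2(175, 600), 0]) cube([26, 36, 625]);
translate([462, 1227, 0]) mirror([1, 0, 0]) rotate([0, atan2(175, 600), 0]) cube([26, 36, 625]);


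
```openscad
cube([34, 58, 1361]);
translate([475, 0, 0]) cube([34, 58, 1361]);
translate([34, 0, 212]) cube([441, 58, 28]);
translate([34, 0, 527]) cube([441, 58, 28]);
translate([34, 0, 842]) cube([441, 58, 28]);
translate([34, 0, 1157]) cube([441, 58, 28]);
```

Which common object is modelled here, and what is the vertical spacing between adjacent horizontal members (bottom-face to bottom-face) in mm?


A ladder. The rung spacing is 315 mm.

Two tall 34×58 posts with 4 short bars between them — a ladder. Adjacent rungs sit at z = 212 and z = 527, so the spacing is 527 − 212 = 315 mm.


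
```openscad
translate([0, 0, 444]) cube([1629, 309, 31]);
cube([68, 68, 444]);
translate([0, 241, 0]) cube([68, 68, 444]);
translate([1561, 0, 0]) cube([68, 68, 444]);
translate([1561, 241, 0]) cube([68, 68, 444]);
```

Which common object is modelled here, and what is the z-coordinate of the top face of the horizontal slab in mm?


A bench. The seat-top height is 475 mm.

A long slab on four corner posts — a bench. The slab sits at z = 444 with thickness 31, so the top is 444 + 31 = 475 mm.


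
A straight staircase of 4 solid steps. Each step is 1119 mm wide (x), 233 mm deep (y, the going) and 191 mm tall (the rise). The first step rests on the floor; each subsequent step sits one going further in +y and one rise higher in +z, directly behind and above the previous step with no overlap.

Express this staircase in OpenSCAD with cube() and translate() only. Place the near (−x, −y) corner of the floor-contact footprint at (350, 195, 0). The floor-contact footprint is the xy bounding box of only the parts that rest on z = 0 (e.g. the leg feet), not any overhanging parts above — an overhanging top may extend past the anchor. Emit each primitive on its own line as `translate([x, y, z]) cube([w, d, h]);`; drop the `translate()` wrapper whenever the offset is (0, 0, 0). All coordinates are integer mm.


translate([350, 195, 0]) cube([1119, 233, 191]);
translate([350, 428, 191]) cube([1119, 233, 191]);
translate([350, 661, 382]) cube([1119, 233, 191]);
translate([350, 894, 573]) cube([1119, 233, 191]);


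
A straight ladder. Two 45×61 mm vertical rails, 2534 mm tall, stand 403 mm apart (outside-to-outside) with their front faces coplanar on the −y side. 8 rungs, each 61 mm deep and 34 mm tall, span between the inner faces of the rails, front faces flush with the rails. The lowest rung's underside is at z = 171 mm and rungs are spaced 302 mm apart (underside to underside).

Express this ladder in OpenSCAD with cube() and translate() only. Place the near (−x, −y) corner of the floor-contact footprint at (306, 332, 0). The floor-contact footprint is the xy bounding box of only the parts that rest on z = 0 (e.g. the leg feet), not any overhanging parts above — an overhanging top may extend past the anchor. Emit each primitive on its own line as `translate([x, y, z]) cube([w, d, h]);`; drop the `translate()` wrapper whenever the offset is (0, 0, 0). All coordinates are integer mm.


translate([306, 332, 0]) cube([45, 61, 2534]);
translate([664, 332, 0]) cube([45, 61, 2534]);
translate([351, 332, 171]) cube([313, 61, 34]);
translate([351, 332, 473]) cube([313, 61, 34]);
translate([351, 332, 775]) cube([313, 61, 34]);
translate([351, 332, 1077]) cube([313, 61, 34]);
translate([351, 332, 1379]) cube([313, 61, 34]);
translate([351, 332, 1681]) cube([313, 61, 34]);
translate([351, 332, 1983]) cube([313, 61, 34]);
translate([351, 332, 2285]) cube([313, 61, 34]);


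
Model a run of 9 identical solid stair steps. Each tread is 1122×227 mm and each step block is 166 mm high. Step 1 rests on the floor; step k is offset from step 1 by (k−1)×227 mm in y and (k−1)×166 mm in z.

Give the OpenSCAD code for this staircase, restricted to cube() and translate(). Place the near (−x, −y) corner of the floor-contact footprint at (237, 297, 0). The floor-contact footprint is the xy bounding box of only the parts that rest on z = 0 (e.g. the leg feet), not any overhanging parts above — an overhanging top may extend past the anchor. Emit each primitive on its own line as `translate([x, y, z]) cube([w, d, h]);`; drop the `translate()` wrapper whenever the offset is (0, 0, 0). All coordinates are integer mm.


translate([237, 297, 0]) cube([1122, 227, 166]);
translate([237, 524, 166]) cube([1122, 227, 166]);
translate([237, 751, 332]) cube([1122, 227, 166]);
translate([237, 978, 498]) cube([1122, 227, 166]);
translate([237, 1205, 664]) cube([1122, 227, 166]);
translate([237, 1432, 830]) cube([1122, 227, 166]);
translate([237, 1659, 996]) cube([1122, 227, 166]);
translate([237, 1886, 1162]) cube([1122, 227, 166]);
translate([237, 2113, 1328]) cube([1122, 227, 166]);


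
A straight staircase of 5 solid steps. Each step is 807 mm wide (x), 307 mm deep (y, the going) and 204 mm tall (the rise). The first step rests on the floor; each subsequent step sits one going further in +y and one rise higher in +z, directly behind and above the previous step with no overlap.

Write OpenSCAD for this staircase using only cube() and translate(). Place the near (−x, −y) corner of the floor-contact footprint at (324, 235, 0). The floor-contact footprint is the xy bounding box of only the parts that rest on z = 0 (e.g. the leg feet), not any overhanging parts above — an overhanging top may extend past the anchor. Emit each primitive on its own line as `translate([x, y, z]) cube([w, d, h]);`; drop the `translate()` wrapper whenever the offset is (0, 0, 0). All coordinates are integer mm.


translate([324, 235, 0]) cube([807, 307, 204]);
translate([324, 542, 204]) cube([807, 307, 204]);
translate([324, 849, 408]) cube([807, 307, 204]);
translate([324, 1156, 612]) cube([807, 307, 204]);
translate([324, 1463, 816]) cube([807, 307, 204]);


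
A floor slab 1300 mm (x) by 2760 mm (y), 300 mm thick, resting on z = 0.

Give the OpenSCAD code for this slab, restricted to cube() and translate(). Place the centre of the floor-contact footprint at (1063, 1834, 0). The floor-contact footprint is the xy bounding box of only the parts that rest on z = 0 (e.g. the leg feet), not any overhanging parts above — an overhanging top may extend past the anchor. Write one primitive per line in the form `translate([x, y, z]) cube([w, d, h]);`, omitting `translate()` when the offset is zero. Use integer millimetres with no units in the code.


translate([413, 454, 0]) cube([1300, 2760, 300]);


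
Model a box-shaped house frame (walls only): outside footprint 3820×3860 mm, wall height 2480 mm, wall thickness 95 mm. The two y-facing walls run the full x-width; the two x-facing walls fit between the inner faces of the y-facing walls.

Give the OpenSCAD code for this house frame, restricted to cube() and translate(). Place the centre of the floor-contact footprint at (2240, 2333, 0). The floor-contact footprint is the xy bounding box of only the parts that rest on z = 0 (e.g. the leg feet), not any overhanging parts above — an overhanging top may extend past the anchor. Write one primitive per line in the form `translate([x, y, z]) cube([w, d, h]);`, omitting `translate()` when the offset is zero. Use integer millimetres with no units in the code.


translate([330, 403, 0]) cube([3820, 95, 2480]);
translate([330, 4168, 0]) cube([3820, 95, 2480]);
translate([330, 498, 0]) cube([95, 3670, 2480]);
translate([4055, 498, 0]) cube([95, 3670, 2480]);


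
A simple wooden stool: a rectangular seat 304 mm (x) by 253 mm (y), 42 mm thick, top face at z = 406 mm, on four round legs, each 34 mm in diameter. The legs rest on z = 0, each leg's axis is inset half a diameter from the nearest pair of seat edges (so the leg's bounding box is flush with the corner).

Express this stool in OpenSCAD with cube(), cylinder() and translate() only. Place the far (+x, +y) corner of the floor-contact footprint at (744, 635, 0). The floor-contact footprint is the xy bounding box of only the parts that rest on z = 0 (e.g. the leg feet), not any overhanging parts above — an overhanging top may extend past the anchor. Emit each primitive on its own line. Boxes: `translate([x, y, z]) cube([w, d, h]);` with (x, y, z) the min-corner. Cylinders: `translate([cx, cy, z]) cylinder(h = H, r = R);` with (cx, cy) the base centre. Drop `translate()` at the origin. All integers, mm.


translate([440, 382, 364]) cube([304, 253, 42]);
translate([457, 399, 0]) cylinder(h = 364, r = 17);
translate([727, 399, 0]) cylinder(h = 364, r = 17);
translate([457, 618, 0]) cylinder(h = 364, r = 17);
translate([727, 618, 0]) cylinder(h = 364, r = 17);


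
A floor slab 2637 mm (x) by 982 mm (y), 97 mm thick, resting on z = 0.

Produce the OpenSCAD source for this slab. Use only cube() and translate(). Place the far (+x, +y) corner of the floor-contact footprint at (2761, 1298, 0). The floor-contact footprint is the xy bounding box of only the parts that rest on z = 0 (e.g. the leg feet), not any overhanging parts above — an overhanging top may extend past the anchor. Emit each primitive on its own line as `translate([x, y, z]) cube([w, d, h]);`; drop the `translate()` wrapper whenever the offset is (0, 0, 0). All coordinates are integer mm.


translate([124, 316, 0]) cube([2637, 982, 97]);


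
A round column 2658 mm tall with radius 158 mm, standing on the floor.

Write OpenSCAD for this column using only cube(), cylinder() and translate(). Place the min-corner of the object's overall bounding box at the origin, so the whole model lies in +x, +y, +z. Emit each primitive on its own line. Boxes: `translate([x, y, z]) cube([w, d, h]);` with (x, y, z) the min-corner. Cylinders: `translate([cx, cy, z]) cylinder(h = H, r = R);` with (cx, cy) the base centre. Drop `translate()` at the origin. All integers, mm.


translate([158, 158, 0]) cylinder(h = 2658, r = 158);


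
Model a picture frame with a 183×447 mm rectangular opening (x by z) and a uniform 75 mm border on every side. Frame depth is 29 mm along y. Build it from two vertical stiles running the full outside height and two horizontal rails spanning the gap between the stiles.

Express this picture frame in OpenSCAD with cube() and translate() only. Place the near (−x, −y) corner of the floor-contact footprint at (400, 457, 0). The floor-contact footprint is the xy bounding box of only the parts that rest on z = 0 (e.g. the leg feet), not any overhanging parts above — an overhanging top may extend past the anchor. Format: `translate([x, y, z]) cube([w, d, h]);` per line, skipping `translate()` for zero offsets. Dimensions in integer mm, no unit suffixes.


translate([400, 457, 0]) cube([75, 29, 597]);
translate([658, 457, 0]) cube([75, 29, 597]);
translate([475, 457, 0]) cube([183, 29, 75]);
translate([475, 457, 522]) cube([183, 29, 75]);


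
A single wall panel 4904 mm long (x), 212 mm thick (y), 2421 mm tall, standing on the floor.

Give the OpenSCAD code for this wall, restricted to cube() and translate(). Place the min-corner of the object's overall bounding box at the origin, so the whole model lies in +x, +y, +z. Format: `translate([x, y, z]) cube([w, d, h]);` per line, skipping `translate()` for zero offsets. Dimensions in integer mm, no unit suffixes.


cube([4904, 212, 2421]);


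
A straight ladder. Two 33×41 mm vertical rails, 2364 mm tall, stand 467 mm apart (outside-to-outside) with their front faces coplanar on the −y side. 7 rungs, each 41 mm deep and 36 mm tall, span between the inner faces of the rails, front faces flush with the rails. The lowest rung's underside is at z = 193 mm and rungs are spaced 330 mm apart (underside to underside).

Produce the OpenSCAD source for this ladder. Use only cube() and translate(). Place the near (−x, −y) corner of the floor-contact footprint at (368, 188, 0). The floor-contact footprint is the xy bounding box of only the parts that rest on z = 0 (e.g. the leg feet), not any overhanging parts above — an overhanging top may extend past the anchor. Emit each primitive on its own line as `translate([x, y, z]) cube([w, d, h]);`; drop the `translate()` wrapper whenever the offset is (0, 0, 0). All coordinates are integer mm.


translate([368, 188, 0]) cube([33, 41, 2364]);
translate([802, 188, 0]) cube([33, 41, 2364]);
translate([401, 188, 193]) cube([401, 41, 36]);
translate([401, 188, 523]) cube([401, 41, 36]);
translate([401, 188, 853]) cube([401, 41, 36]);
translate([401, 188, 1183]) cube([401, 41, 36]);
translate([401, 188, 1513]) cube([401, 41, 36]);
translate([401, 188, 1843]) cube([401, 41, 36]);
translate([401, 188, 2173]) cube([401, 41, 36]);


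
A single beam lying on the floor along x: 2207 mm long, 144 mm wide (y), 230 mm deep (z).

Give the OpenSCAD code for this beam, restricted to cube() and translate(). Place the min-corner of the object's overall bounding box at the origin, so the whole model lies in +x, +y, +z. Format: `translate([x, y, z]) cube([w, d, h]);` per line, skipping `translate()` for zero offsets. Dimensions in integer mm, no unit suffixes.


cube([2207, 144, 230]);


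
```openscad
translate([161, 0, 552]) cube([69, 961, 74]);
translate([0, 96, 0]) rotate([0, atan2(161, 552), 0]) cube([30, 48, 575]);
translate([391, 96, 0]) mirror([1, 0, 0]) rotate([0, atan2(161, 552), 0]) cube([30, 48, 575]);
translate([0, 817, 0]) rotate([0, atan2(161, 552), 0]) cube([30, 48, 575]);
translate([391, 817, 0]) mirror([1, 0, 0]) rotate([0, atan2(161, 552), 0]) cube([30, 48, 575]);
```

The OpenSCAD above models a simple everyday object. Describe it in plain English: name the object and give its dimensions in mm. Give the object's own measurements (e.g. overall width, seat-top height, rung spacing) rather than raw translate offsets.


A sawhorse. A 69×961×74 mm beam (x, y, z) sits on two A-frame leg pairs. Each pair is two raked legs of 30×48 mm section (48 mm along y) splaying symmetrically in x. Each leg rises 552 mm vertically over 161 mm of horizontal reach and is 575 mm long along its own axis. Every leg's outer bottom edge rests on the floor and its outer top edge meets a bottom edge of the beam — the left legs (tilting toward +x) meet the beam's −x bottom edge, the right legs (their mirror images, tilting toward −x) meet its +x bottom edge — so the leg tops tuck under the beam, the beam's underside is 552 mm above the floor, and the feet are 391 mm apart outside-to-outside with the beam centred between them. The two leg pairs are set in 96 mm from either end of the beam.


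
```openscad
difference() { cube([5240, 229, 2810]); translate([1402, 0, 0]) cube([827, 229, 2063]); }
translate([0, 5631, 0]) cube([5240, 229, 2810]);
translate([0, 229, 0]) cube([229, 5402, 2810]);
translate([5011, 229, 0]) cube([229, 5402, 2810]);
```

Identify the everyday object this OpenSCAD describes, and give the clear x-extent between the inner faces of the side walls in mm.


A single room. The interior width is 4782 mm.

Four walls enclosing a rectangle with a door in the front wall — a room. Outside width 5240 minus two 229 mm walls gives 4782 mm.


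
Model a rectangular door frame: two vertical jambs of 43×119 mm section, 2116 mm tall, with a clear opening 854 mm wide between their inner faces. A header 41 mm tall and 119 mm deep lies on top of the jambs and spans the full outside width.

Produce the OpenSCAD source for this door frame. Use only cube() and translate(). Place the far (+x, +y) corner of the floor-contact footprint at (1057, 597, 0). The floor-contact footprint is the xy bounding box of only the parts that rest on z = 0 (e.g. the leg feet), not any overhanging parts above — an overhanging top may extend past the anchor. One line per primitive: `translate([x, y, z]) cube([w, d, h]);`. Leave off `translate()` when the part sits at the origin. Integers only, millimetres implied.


translate([117, 478, 0]) cube([43, 119, 2116]);
translate([1014, 478, 0]) cube([43, 119, 2116]);
translate([117, 478, 2116]) cube([940, 119, 41]);


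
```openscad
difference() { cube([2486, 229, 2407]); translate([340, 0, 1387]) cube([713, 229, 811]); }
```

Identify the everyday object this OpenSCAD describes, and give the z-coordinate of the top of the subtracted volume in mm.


A wall with a window opening. The window head height is 2198 mm.

A wall with a rectangular opening subtracted — a window. Sill at z = 1387, opening 811 mm tall, so the head is at 1387 + 811 = 2198 mm.


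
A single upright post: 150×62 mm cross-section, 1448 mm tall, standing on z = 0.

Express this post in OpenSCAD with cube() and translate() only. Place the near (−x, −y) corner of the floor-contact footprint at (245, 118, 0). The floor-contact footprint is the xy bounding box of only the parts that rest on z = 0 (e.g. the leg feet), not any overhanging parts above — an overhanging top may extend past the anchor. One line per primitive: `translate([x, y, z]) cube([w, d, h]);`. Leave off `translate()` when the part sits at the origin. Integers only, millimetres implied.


translate([245, 118, 0]) cube([150, 62, 1448]);


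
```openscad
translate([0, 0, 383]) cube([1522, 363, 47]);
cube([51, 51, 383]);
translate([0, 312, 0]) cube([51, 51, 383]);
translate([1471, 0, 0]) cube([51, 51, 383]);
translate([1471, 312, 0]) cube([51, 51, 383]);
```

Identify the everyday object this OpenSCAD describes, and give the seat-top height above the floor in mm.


A bench. The seat-top height is 430 mm.

A long slab on four corner posts — a bench. The slab sits at z = 383 with thickness 47, so the top is 383 + 47 = 430 mm.


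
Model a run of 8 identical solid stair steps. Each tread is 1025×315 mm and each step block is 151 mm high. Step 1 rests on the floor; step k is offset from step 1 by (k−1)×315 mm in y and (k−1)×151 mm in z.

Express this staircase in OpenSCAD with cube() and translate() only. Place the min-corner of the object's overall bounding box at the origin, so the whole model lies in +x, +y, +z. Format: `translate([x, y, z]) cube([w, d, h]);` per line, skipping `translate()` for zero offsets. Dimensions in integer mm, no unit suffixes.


cube([1025, 315, 151]);
translate([0, 315, 151]) cube([1025, 315, 151]);
translate([0, 630, 302]) cube([1025, 315, 151]);
translate([0, 945, 453]) cube([1025, 315, 151]);
translate([0, 1260, 604]) cube([1025, 315, 151]);
translate([0, 1575, 755]) cube([1025, 315, 151]);
translate([0, 1890, 906]) cube([1025, 315, 151]);
translate([0, 2205, 1057]) cube([1025, 315, 151]);


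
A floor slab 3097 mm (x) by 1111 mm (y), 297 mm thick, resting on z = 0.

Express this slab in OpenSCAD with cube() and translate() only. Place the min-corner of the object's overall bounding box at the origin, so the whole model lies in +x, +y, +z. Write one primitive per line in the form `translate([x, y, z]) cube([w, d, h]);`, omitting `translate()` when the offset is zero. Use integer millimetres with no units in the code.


cube([3097, 1111, 297]);


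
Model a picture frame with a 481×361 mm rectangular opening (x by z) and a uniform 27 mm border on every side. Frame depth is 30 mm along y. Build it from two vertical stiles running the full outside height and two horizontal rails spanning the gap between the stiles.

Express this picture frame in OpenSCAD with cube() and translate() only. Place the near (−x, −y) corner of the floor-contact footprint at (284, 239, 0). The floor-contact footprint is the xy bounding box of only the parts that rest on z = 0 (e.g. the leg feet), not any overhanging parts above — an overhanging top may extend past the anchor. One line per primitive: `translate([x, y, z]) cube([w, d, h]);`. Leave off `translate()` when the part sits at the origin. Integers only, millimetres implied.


translate([284, 239, 0]) cube([27, 30, 415]);
translate([792, 239, 0]) cube([27, 30, 415]);
translate([311, 239, 0]) cube([481, 30, 27]);
translate([311, 239, 388]) cube([481, 30, 27]);


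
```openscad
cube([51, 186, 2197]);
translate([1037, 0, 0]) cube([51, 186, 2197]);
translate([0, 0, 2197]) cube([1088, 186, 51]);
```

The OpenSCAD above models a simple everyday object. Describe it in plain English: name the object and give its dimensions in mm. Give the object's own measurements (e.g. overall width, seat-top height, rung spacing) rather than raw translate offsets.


A door frame. The clear opening is 986 mm wide and 2197 mm high. Two 51 mm wide jambs, 186 mm deep, stand either side of the opening from the floor to the top of the opening. A 51 mm thick head sits across the top of both jambs, spanning the full outside width of the frame.


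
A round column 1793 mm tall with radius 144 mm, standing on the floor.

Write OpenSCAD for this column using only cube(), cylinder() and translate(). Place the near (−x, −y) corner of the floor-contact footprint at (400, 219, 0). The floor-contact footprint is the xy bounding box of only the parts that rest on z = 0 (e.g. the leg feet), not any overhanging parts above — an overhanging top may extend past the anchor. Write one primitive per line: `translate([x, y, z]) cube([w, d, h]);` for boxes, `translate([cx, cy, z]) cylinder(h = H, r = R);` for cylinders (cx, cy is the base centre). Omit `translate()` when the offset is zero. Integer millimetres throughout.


translate([544, 363, 0]) cylinder(h = 1793, r = 144);


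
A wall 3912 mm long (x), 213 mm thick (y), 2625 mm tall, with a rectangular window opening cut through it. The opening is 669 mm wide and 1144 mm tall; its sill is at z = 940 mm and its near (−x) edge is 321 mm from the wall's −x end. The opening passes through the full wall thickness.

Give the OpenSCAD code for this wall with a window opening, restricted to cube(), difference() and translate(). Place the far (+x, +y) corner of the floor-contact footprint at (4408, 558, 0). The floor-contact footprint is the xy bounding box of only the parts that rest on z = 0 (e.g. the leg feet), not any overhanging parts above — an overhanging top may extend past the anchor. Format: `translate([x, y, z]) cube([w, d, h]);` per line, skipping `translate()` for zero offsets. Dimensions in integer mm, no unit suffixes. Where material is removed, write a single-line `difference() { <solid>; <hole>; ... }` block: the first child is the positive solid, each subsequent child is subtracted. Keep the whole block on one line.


difference() { translate([496, 345, 0]) cube([3912, 213, 2625]); translate([817, 345, 940]) cube([669, 213, 1144]); }


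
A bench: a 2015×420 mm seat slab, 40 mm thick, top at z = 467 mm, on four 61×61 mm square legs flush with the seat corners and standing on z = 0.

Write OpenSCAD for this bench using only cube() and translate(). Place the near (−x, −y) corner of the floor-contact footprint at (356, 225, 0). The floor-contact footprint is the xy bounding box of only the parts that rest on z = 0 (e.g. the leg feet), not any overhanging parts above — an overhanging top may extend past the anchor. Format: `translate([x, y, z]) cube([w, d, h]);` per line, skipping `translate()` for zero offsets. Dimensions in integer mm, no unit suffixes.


translate([356, 225, 427]) cube([2015, 420, 40]);
translate([356, 225, 0]) cube([61, 61, 427]);
translate([356, 584, 0]) cube([61, 61, 427]);
translate([2310, 225, 0]) cube([61, 61, 427]);
translate([2310, 584, 0]) cube([61, 61, 427]);


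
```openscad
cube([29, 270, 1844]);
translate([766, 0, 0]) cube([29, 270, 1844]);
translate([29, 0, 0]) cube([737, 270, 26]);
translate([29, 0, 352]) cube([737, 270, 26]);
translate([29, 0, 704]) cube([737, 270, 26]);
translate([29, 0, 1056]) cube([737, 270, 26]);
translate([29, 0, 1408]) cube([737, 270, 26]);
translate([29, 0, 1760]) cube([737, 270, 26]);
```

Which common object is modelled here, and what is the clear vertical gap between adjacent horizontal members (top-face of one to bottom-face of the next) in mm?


A bookshelf. The clear shelf gap is 326 mm.

Two tall side panels with 6 horizontal boards between them — a bookshelf. The first two shelf undersides are at z = 0 and z = 352; with shelf thickness 26, the clear gap is 352 − 0 − 26 = 326 mm.


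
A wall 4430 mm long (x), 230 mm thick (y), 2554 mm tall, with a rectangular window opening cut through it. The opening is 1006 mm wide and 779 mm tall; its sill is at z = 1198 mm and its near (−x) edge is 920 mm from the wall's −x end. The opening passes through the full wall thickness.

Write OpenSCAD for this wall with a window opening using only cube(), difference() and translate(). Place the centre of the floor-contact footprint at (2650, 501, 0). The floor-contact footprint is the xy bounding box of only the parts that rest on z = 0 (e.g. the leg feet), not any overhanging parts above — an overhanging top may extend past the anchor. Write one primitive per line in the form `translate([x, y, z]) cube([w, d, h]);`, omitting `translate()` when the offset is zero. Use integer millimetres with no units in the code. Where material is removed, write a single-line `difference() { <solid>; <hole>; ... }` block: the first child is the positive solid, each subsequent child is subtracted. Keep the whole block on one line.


difference() { translate([435, 386, 0]) cube([4430, 230, 2554]); translate([1355, 386, 1198]) cube([1006, 230, 779]); }
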